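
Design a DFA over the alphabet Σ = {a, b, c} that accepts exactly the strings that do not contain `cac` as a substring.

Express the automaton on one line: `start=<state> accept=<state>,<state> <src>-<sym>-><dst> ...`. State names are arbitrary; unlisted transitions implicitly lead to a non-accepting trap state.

Track partial matches of the forbidden pattern `cac`. State q3 is a dead state reached once `cac` has occurred; every other state accepts. q0 means no part of `cac` is currently matched.
With 4 states:
        a   b   c  
>* q0   q0  q0  q1 
 * q1   q2  q0  q1 
 * q2   q0  q0  q3 
   q3   q3  q3  q3 
(> = start, * = accepting)

start=q0 accept=q0,q1,q2 q0-a->q0 q0-b->q0 q0-c->q1 q1-a->q2 q1-b->q0 q1-c->q1 q2-a->q0 q2-b->q0 q2-c->q3 q3-a->q3 q3-b->q3 q3-c->q3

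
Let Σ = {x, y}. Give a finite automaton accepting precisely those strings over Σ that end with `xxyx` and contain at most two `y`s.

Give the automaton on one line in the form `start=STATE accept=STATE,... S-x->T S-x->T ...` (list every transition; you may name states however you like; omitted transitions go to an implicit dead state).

Build one automaton per condition and run them in lockstep. The first has 5 states tracking how much of the suffix `xxyx` has currently been matched; the second has 4 states tracking the count of `y`s, saturating at 3. A product state is a pair (one from each), accepting exactly when both do.
18 states suffice.
          x    y  
>  s0     s1   s2 
   s1     s3   s2 
   s2     s4   s5 
   s3     s3   s6 
   s4     s7   s5 
   s5     s8   s9 
   s6    s10   s5 
   s7     s7  s11 
   s8    s12   s9 
   s9    s13   s9 
 * s10    s7   s5 
   s11   s14   s9 
   s12   s12  s15 
   s13   s16   s9 
 * s14   s12   s9 
   s15   s17   s9 
   s16   s16  s15 
   s17   s16   s9 
(> = start, * = accepting)

start=s0 accept=s10,s14 s0-x->s1 s0-y->s2 s1-x->s3 s1-y->s2 s2-x->s4 s2-y->s5 s3-x->s3 s3-y->s6 s4-x->s7 s4-y->s5 s5-x->s8 s5-y->s9 s6-x->s10 s6-y->s5 s7-x->s7 s7-y->s11 s8-x->s12 s8-y->s9 s9-x->s13 s9-y->s9 s10-x->s7 s10-y->s5 s11-x->s14 s11-y->s9 s12-x->s12 s12-y->s15 s13-x->s16 s13-y->s9 s14-x->s12 s14-y->s9 s15-x->s17 s15-y->s9 s16-x->s16 s16-y->s15 s17-x->s16 s17-y->s9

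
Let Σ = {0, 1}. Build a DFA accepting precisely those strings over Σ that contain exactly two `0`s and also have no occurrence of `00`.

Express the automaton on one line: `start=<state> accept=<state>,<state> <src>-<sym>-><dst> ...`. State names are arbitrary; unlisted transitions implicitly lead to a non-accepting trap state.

Run two small machines in parallel and take their product. One (4 states) tracks the count of `0`s, saturating at 3; the other (3 states) tracks partial matches of the forbidden pattern `00`. Each combined state is a pair, one component from each; accept when both components accept. Equivalent product states are then merged.
A 5-state machine:
        0   1  
>  S0   S1  S0 
   S1   S2  S3 
   S2   S2  S2 
   S3   S4  S3 
 * S4   S2  S4 
(> = start, * = accepting)

start=S0 accept=S4 S0-0->S1 S0-1->S0 S1-0->S2 S1-1->S3 S2-0->S2 S2-1->S2 S3-0->S4 S3-1->S3 S4-0->S2 S4-1->S4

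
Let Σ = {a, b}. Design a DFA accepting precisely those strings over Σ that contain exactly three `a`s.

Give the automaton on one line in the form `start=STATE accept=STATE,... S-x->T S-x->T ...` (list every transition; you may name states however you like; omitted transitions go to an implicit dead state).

start=s0 accept=s3 s0-a->s1 s0-b->s0 s1-a->s2 s1-b->s1 s2-a->s3 s2-b->s2 s3-a->s4 s3-b->s3 s4-a->s4 s4-b->s4

Only the number of `a`s matters, and only up to 4. Make a chain s0 → s1 → s2 → s3 → s4 advanced by each `a` (with s4 absorbing); every other symbol self-loops. The accepting set is {s3}.
With 5 states:
        a   b  
>  s0   s1  s0 
   s1   s2  s1 
   s2   s3  s2 
 * s3   s4  s3 
   s4   s4  s4 
(> = start, * = accepting)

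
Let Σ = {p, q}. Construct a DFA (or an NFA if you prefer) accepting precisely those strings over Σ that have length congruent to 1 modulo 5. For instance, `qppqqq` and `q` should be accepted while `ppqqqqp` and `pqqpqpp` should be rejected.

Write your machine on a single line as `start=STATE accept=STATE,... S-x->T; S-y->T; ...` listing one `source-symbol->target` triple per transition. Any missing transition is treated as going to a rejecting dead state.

start=A; accept=B; A-p->B; A-q->B; B-p->C; B-q->C; C-p->D; C-q->D; D-p->E; D-q->E; E-p->A; E-q->A

Count input length modulo 5: every symbol advances one step around the cycle A → B → C → D → E → A. Accept at B.
       p  q 
>  A   B  B 
 * B   C  C 
   C   D  D 
   D   E  E 
   E   A  A 
(> = start, * = accepting)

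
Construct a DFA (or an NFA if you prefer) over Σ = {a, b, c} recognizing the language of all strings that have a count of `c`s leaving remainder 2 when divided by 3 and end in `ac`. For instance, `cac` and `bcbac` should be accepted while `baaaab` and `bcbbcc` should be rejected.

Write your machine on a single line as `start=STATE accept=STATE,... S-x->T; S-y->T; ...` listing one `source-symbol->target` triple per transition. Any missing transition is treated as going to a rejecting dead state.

Run two small machines in parallel and take their product. One (3 states) tracks the count of `c`s modulo 3; the other (3 states) tracks how much of the suffix `ac` has currently been matched. Each combined state is a pair, one component from each; accept when both components accept. After merging equivalent states the machine shrinks.
5 states suffice.
        a   b   c  
>  s0   s0  s0  s1 
   s1   s2  s1  s3 
   s2   s2  s1  s4 
   s3   s3  s3  s0 
 * s4   s3  s3  s0 
(> = start, * = accepting)

start=s0; accept=s4; s0-a->s0; s0-b->s0; s0-c->s1; s1-a->s2; s1-b->s1; s1-c->s3; s2-a->s2; s2-b->s1; s2-c->s4; s3-a->s3; s3-b->s3; s3-c->s0; s4-a->s3; s4-b->s3; s4-c->s0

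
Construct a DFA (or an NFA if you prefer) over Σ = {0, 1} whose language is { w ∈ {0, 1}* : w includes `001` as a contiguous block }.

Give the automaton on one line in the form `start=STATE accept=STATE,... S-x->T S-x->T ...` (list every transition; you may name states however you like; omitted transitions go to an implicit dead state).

start=q0 accept=q3 q0-0->q1 q0-1->q0 q1-0->q2 q1-1->q0 q2-0->q2 q2-1->q3 q3-0->q3 q3-1->q3

States q0..q2 record the length of the longest prefix of `001` that matches the current input suffix. Reaching q3 means `001` has been seen, and we stay there forever. Accept from q3.
4 states suffice.
        0   1  
>  q0   q1  q0 
   q1   q2  q0 
   q2   q2  q3 
 * q3   q3  q3 
(> = start, * = accepting)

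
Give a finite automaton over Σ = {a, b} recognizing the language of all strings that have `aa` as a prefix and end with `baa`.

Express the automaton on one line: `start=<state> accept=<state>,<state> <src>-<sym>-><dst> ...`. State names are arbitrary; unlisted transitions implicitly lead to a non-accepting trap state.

Build one automaton per condition and run them in lockstep. The first has 4 states tracking whether the input so far still matches the prefix `aa`; the second has 4 states tracking how much of the suffix `baa` has currently been matched. A product state is a pair (one from each), accepting exactly when both do. Minimizing collapses redundant product states.
        a   b  
>  q0   q1  q2 
   q1   q3  q2 
   q2   q2  q2 
   q3   q3  q4 
   q4   q5  q4 
   q5   q6  q4 
 * q6   q3  q4 
(> = start, * = accepting)

start=q0 accept=q6 q0-a->q1 q0-b->q2 q1-a->q3 q1-b->q2 q2-a->q2 q2-b->q2 q3-a->q3 q3-b->q4 q4-a->q5 q4-b->q4 q5-a->q6 q5-b->q4 q6-a->q3 q6-b->q4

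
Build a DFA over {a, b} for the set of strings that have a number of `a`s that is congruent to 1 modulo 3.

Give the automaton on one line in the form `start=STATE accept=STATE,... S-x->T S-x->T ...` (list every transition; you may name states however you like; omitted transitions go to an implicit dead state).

start=S0 accept=S1 S0-a->S1 S0-b->S0 S1-a->S2 S1-b->S1 S2-a->S0 S2-b->S2

Keep the running count of `a`s modulo 3: each `a` advances along the cycle S0 → S1 → S2 → S0 while other symbols loop. Accept at S1.
3 states suffice.
        a   b  
>  S0   S1  S0 
 * S1   S2  S1 
   S2   S0  S2 
(> = start, * = accepting)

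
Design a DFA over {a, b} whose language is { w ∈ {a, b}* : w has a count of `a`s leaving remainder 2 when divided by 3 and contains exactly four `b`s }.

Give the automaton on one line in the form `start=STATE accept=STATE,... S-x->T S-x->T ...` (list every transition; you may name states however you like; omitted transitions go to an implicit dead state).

start=S0 accept=S15 S0-a->S1 S0-b->S2 S1-a->S3 S1-b->S4 S2-a->S4 S2-b->S5 S3-a->S0 S3-b->S6 S4-a->S6 S4-b->S7 S5-a->S7 S5-b->S8 S6-a->S2 S6-b->S9 S7-a->S9 S7-b->S10 S8-a->S10 S8-b->S11 S9-a->S5 S9-b->S12 S10-a->S12 S10-b->S13 S11-a->S13 S11-b->S14 S12-a->S8 S12-b->S15 S13-a->S15 S13-b->S16 S14-a->S16 S14-b->S14 S15-a->S11 S15-b->S17 S16-a->S17 S16-b->S16 S17-a->S14 S17-b->S17

Handle the two conditions separately and then intersect. The first has 3 states tracking the count of `a`s modulo 3; the second has 6 states tracking the count of `b`s, saturating at 5. A product state is a pair (one from each), accepting exactly when both do.
18 states suffice.
          a    b  
>  S0     S1   S2 
   S1     S3   S4 
   S2     S4   S5 
   S3     S0   S6 
   S4     S6   S7 
   S5     S7   S8 
   S6     S2   S9 
   S7     S9  S10 
   S8    S10  S11 
   S9     S5  S12 
   S10   S12  S13 
   S11   S13  S14 
   S12    S8  S15 
   S13   S15  S16 
   S14   S16  S14 
 * S15   S11  S17 
   S16   S17  S16 
   S17   S14  S17 
(> = start, * = accepting)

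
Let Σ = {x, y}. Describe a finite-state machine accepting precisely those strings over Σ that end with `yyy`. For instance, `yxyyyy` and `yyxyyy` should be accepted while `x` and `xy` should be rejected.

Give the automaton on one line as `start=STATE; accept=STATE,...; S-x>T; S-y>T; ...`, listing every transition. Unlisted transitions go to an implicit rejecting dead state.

start=s0; accept=s3; s0-x>s0; s0-y>s1; s1-x>s0; s1-y>s2; s2-x>s0; s2-y>s3; s3-x>s0; s3-y>s3

Let each state record the length of the longest suffix of the input read so far that is also a prefix of `yyy`. s1 means the last symbol is `y`; s2 means the last 2 symbols are `yy`; s3 means the last 3 symbols are `yyy`. Accept only at s3, where the string currently ends in `yyy`.
4 states suffice.
        x   y  
>  s0   s0  s1 
   s1   s0  s2 
   s2   s0  s3 
 * s3   s0  s3 
(> = start, * = accepting)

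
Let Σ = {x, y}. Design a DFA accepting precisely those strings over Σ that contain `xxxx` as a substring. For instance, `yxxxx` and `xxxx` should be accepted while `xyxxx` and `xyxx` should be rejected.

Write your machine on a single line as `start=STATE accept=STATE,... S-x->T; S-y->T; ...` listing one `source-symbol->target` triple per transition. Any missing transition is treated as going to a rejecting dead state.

States q0..q3 record the length of the longest prefix of `xxxx` that matches the current input suffix. Reaching q4 means `xxxx` has been seen, and we stay there forever. Accept from q4.
5 states suffice.
        x   y  
>  q0   q1  q0 
   q1   q2  q0 
   q2   q3  q0 
   q3   q4  q0 
 * q4   q4  q4 
(> = start, * = accepting)

start=q0; accept=q4; q0-x->q1; q0-y->q0; q1-x->q2; q1-y->q0; q2-x->q3; q2-y->q0; q3-x->q4; q3-y->q0; q4-x->q4; q4-y->q4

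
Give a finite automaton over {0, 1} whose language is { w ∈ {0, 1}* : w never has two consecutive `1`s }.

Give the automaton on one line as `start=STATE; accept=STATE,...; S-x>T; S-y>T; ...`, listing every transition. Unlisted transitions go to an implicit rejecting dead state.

start=s0; accept=s0,s1; s0-0>s0; s0-1>s1; s1-0>s0; s1-1>s2; s2-0>s2; s2-1>s2

This is the complement of 'contains `11`'. Use the same substring-matching states — s0 through s2 holding how much of `11` has just been matched — but flip the accepting set: everything except the trap s2 accepts.
3 states suffice.
        0   1  
>* s0   s0  s1 
 * s1   s0  s2 
   s2   s2  s2 
(> = start, * = accepting)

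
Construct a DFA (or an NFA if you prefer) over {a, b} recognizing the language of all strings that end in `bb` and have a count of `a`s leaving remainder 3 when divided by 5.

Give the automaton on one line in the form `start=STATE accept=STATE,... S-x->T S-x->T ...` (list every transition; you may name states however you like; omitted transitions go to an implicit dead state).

Build one automaton per condition and run them in lockstep. One (3 states) tracks how much of the suffix `bb` has currently been matched; the other (5 states) tracks the count of `a`s modulo 5. Each combined state is a pair, one component from each; accept when both components accept. Minimizing collapses redundant product states.
A 7-state machine:
        a   b  
>  q0   q1  q0 
   q1   q2  q1 
   q2   q3  q2 
   q3   q4  q5 
   q4   q0  q4 
   q5   q4  q6 
 * q6   q4  q6 
(> = start, * = accepting)

start=q0 accept=q6 q0-a->q1 q0-b->q0 q1-a->q2 q1-b->q1 q2-a->q3 q2-b->q2 q3-a->q4 q3-b->q5 q4-a->q0 q4-b->q4 q5-a->q4 q5-b->q6 q6-a->q4 q6-b->q6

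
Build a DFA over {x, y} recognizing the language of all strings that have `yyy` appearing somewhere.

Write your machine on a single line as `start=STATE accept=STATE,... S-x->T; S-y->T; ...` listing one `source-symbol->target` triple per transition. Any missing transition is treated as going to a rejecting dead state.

start=S0; accept=S3; S0-x->S0; S0-y->S1; S1-x->S0; S1-y->S2; S2-x->S0; S2-y->S3; S3-x->S3; S3-y->S3

States S0..S2 record the length of the longest prefix of `yyy` that matches the current input suffix. Reaching S3 means `yyy` has been seen, and we stay there forever. Accept from S3.
4 states suffice.
        x   y  
>  S0   S0  S1 
   S1   S0  S2 
   S2   S0  S3 
 * S3   S3  S3 
(> = start, * = accepting)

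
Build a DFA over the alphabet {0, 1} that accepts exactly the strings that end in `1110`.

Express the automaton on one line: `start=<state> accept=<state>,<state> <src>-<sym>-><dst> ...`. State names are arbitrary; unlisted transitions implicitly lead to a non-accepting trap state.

Let each state record the length of the longest suffix of the input read so far that is also a prefix of `1110`. S1 means the last symbol is `1`; S2 means the last 2 symbols are `11`; S3 means the last 3 symbols are `111`; S4 means the last 4 symbols are `1110`. Accept only at S4, where the string currently ends in `1110`.
With 5 states:
        0   1  
>  S0   S0  S1 
   S1   S0  S2 
   S2   S0  S3 
   S3   S4  S3 
 * S4   S0  S1 
(> = start, * = accepting)

start=S0 accept=S4 S0-0->S0 S0-1->S1 S1-0->S0 S1-1->S2 S2-0->S0 S2-1->S3 S3-0->S4 S3-1->S3 S4-0->S0 S4-1->S1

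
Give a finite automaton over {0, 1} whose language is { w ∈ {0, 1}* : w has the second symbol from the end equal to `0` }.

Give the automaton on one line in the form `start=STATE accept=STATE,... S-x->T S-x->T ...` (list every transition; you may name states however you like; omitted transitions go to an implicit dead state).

start=A accept=D,E A-0->B A-1->C B-0->D B-1->E C-0->F C-1->G D-0->D D-1->E E-0->F E-1->G F-0->D F-1->E G-0->F G-1->G

A DFA must remember the last 2 symbols (since which symbol is second-to-last isn't known until the input ends). Use one state per possible window of the last ≤2 symbols; accept from those whose window starts with `0`.
A 7-state machine:
       0  1 
>  A   B  C 
   B   D  E 
   C   F  G 
 * D   D  E 
 * E   F  G 
   F   D  E 
   G   F  G 
(> = start, * = accepting)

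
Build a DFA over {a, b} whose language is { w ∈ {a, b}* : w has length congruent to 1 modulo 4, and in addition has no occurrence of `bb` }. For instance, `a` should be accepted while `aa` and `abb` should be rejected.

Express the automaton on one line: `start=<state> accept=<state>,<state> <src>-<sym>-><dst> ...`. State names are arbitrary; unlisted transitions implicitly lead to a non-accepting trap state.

start=S0 accept=S1,S2 S0-a->S1 S0-b->S2 S1-a->S3 S1-b->S4 S2-a->S3 S2-b->S5 S3-a->S6 S3-b->S7 S4-a->S6 S4-b->S8 S5-a->S8 S5-b->S8 S6-a->S0 S6-b->S9 S7-a->S0 S7-b->S10 S8-a->S10 S8-b->S10 S9-a->S1 S9-b->S11 S10-a->S11 S10-b->S11 S11-a->S5 S11-b->S5

Handle the two conditions separately and then intersect. One (4 states) tracks the input length modulo 4; the other (3 states) tracks partial matches of the forbidden pattern `bb`. Each combined state is a pair, one component from each; accept when both components accept.
12 states suffice.
          a    b  
>  S0     S1   S2 
 * S1     S3   S4 
 * S2     S3   S5 
   S3     S6   S7 
   S4     S6   S8 
   S5     S8   S8 
   S6     S0   S9 
   S7     S0  S10 
   S8    S10  S10 
   S9     S1  S11 
   S10   S11  S11 
   S11    S5   S5 
(> = start, * = accepting)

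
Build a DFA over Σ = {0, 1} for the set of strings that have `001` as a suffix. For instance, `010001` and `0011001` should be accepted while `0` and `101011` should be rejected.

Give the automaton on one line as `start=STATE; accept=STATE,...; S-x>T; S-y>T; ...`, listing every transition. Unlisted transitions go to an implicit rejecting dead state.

start=s0; accept=s3; s0-0>s1; s0-1>s0; s1-0>s2; s1-1>s0; s2-0>s2; s2-1>s3; s3-0>s1; s3-1>s0

Let each state record the length of the longest suffix of the input read so far that is also a prefix of `001`. s1 means the last symbol is `0`; s2 means the last 2 symbols are `00`; s3 means the last 3 symbols are `001`. Accept only at s3, where the string currently ends in `001`.
4 states suffice.
        0   1  
>  s0   s1  s0 
   s1   s2  s0 
   s2   s2  s3 
 * s3   s1  s0 
(> = start, * = accepting)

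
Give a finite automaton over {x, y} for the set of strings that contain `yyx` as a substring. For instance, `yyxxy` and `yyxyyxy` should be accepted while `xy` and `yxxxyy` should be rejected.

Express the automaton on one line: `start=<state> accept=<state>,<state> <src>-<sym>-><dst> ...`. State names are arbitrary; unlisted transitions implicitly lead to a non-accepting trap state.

start=q0 accept=q3 q0-x->q0 q0-y->q1 q1-x->q0 q1-y->q2 q2-x->q3 q2-y->q2 q3-x->q3 q3-y->q3

Track how much of `yyx` has been matched so far: state q0 is no progress, q3 is the absorbing accept state reached once `yyx` has occurred. Intermediate states record partial matches; on a mismatch, fall back to the longest reusable overlap.
        x   y  
>  q0   q0  q1 
   q1   q0  q2 
   q2   q3  q2 
 * q3   q3  q3 
(> = start, * = accepting)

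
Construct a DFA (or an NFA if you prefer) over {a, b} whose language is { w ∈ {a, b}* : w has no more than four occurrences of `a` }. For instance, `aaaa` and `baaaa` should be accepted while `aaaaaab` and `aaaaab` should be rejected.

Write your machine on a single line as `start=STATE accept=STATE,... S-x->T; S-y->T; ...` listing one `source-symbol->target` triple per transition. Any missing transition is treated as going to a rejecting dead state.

Only the number of `a`s matters, and only up to 5. Make a chain q0 → q1 → q2 → q3 → q4 → q5 advanced by each `a` (with q5 absorbing); every other symbol self-loops. The accepting set is {q0, q1, q2, q3, q4}.
        a   b  
>* q0   q1  q0 
 * q1   q2  q1 
 * q2   q3  q2 
 * q3   q4  q3 
 * q4   q5  q4 
   q5   q5  q5 
(> = start, * = accepting)

start=q0; accept=q0,q1,q2,q3,q4; q0-a->q1; q0-b->q0; q1-a->q2; q1-b->q1; q2-a->q3; q2-b->q2; q3-a->q4; q3-b->q3; q4-a->q5; q4-b->q4; q5-a->q5; q5-b->q5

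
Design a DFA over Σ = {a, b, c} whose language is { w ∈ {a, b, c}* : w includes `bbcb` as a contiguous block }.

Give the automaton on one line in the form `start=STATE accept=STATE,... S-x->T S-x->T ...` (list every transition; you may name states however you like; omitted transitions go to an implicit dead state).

Track how much of `bbcb` has been matched so far: state q0 is no progress, q4 is the absorbing accept state reached once `bbcb` has occurred. Intermediate states record partial matches; on a mismatch, fall back to the longest reusable overlap.
        a   b   c  
>  q0   q0  q1  q0 
   q1   q0  q2  q0 
   q2   q0  q2  q3 
   q3   q0  q4  q0 
 * q4   q4  q4  q4 
(> = start, * = accepting)

start=q0 accept=q4 q0-a->q0 q0-b->q1 q0-c->q0 q1-a->q0 q1-b->q2 q1-c->q0 q2-a->q0 q2-b->q2 q2-c->q3 q3-a->q0 q3-b->q4 q3-c->q0 q4-a->q4 q4-b->q4 q4-c->q4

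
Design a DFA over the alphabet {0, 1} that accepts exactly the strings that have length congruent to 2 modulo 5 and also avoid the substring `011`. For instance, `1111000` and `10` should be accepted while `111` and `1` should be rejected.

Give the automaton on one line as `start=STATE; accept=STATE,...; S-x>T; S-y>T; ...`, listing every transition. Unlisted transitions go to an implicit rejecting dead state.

Run two small machines in parallel and take their product. One (5 states) tracks the input length modulo 5; the other (4 states) tracks partial matches of the forbidden pattern `011`. Each combined state is a pair, one component from each; accept when both components accept.
With 20 states:
          0    1  
>  q0     q1   q2 
   q1     q3   q4 
   q2     q3   q5 
 * q3     q6   q7 
 * q4     q6   q8 
 * q5     q6   q9 
   q6    q10  q11 
   q7    q10  q12 
   q8    q12  q12 
   q9    q10  q13 
   q10   q14  q15 
   q11   q14  q16 
   q12   q16  q16 
   q13   q14   q0 
   q14    q1  q17 
   q15    q1  q18 
   q16   q18  q18 
   q17    q3  q19 
   q18   q19  q19 
   q19    q8   q8 
(> = start, * = accepting)

start=q0; accept=q3,q4,q5; q0-0>q1; q0-1>q2; q1-0>q3; q1-1>q4; q2-0>q3; q2-1>q5; q3-0>q6; q3-1>q7; q4-0>q6; q4-1>q8; q5-0>q6; q5-1>q9; q6-0>q10; q6-1>q11; q7-0>q10; q7-1>q12; q8-0>q12; q8-1>q12; q9-0>q10; q9-1>q13; q10-0>q14; q10-1>q15; q11-0>q14; q11-1>q16; q12-0>q16; q12-1>q16; q13-0>q14; q13-1>q0; q14-0>q1; q14-1>q17; q15-0>q1; q15-1>q18; q16-0>q18; q16-1>q18; q17-0>q3; q17-1>q19; q18-0>q19; q18-1>q19; q19-0>q8; q19-1>q8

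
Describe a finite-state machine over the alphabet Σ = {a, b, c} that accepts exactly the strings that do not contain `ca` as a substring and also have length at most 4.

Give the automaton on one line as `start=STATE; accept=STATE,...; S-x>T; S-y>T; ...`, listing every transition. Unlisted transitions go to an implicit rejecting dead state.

start=q0; accept=q0,q1,q2,q3,q4,q6,q7,q8; q0-a>q1; q0-b>q1; q0-c>q2; q1-a>q3; q1-b>q3; q1-c>q4; q2-a>q5; q2-b>q3; q2-c>q4; q3-a>q6; q3-b>q6; q3-c>q7; q4-a>q5; q4-b>q6; q4-c>q7; q5-a>q5; q5-b>q5; q5-c>q5; q6-a>q8; q6-b>q8; q6-c>q8; q7-a>q5; q7-b>q8; q7-c>q8; q8-a>q5; q8-b>q5; q8-c>q5

Build one automaton per condition and run them in lockstep. One (3 states) tracks partial matches of the forbidden pattern `ca`; the other (6 states) tracks the input length, saturating at 5. Each combined state is a pair, one component from each; accept when both components accept. Equivalent product states are then merged.
A 9-state machine:
        a   b   c  
>* q0   q1  q1  q2 
 * q1   q3  q3  q4 
 * q2   q5  q3  q4 
 * q3   q6  q6  q7 
 * q4   q5  q6  q7 
   q5   q5  q5  q5 
 * q6   q8  q8  q8 
 * q7   q5  q8  q8 
 * q8   q5  q5  q5 
(> = start, * = accepting)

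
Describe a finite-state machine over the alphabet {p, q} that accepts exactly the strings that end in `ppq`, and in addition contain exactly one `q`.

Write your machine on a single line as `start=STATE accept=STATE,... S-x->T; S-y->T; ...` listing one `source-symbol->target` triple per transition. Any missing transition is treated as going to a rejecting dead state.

Run two small machines in parallel and take their product. The first has 4 states tracking how much of the suffix `ppq` has currently been matched; the second has 3 states tracking the count of `q`s, saturating at 2. A product state is a pair (one from each), accepting exactly when both do. After merging equivalent states the machine shrinks.
       p  q 
>  A   B  C 
   B   D  C 
   C   C  C 
   D   D  E 
 * E   C  C 
(> = start, * = accepting)

start=A; accept=E; A-p->B; A-q->C; B-p->D; B-q->C; C-p->C; C-q->C; D-p->D; D-q->E; E-p->C; E-q->C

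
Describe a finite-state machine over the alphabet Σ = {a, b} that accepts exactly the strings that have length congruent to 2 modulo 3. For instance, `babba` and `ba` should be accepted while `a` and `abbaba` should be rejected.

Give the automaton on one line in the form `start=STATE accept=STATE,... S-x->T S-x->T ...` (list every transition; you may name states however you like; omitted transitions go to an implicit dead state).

Only the length mod 3 matters, so use a 3-cycle: from any state, every input symbol moves to the next state, wrapping s2 back to s0. Mark s2 accepting.
        a   b  
>  s0   s1  s1 
   s1   s2  s2 
 * s2   s0  s0 
(> = start, * = accepting)

start=s0 accept=s2 s0-a->s1 s0-b->s1 s1-a->s2 s1-b->s2 s2-a->s0 s2-b->s0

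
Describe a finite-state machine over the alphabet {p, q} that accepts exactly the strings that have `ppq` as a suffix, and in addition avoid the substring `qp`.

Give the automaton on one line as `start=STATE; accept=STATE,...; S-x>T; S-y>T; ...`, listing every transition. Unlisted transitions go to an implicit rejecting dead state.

Run two small machines in parallel and take their product. The first has 4 states tracking how much of the suffix `ppq` has currently been matched; the second has 3 states tracking partial matches of the forbidden pattern `qp`. A product state is a pair (one from each), accepting exactly when both do.
        p   q  
>  S0   S1  S2 
   S1   S3  S2 
   S2   S4  S2 
   S3   S3  S5 
   S4   S6  S7 
 * S5   S4  S2 
   S6   S6  S8 
   S7   S4  S7 
   S8   S4  S7 
(> = start, * = accepting)

start=S0; accept=S5; S0-p>S1; S0-q>S2; S1-p>S3; S1-q>S2; S2-p>S4; S2-q>S2; S3-p>S3; S3-q>S5; S4-p>S6; S4-q>S7; S5-p>S4; S5-q>S2; S6-p>S6; S6-q>S8; S7-p>S4; S7-q>S7; S8-p>S4; S8-q>S7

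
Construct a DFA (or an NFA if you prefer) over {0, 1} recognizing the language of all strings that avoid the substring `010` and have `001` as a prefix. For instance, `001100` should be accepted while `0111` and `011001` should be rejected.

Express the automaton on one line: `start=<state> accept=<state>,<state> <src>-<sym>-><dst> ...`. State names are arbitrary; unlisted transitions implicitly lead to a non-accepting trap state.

start=S0 accept=S6,S9,S10 S0-0->S1 S0-1->S2 S1-0->S3 S1-1->S4 S2-0->S5 S2-1->S2 S3-0->S5 S3-1->S6 S4-0->S7 S4-1->S2 S5-0->S5 S5-1->S4 S6-0->S8 S6-1->S9 S7-0->S7 S7-1->S7 S8-0->S8 S8-1->S8 S9-0->S10 S9-1->S9 S10-0->S10 S10-1->S6

Handle the two conditions separately and then intersect. One (4 states) tracks partial matches of the forbidden pattern `010`; the other (5 states) tracks whether the input so far still matches the prefix `001`. Each combined state is a pair, one component from each; accept when both components accept.
          0    1  
>  S0     S1   S2 
   S1     S3   S4 
   S2     S5   S2 
   S3     S5   S6 
   S4     S7   S2 
   S5     S5   S4 
 * S6     S8   S9 
   S7     S7   S7 
   S8     S8   S8 
 * S9    S10   S9 
 * S10   S10   S6 
(> = start, * = accepting)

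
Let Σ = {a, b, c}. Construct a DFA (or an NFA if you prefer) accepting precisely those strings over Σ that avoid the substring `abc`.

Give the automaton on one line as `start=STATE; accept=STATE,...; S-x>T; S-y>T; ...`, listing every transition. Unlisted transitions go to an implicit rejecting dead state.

Track partial matches of the forbidden pattern `abc`. State s3 is a dead state reached once `abc` has occurred; every other state accepts. s0 means no part of `abc` is currently matched.
With 4 states:
        a   b   c  
>* s0   s1  s0  s0 
 * s1   s1  s2  s0 
 * s2   s1  s0  s3 
   s3   s3  s3  s3 
(> = start, * = accepting)

start=s0; accept=s0,s1,s2; s0-a>s1; s0-b>s0; s0-c>s0; s1-a>s1; s1-b>s2; s1-c>s0; s2-a>s1; s2-b>s0; s2-c>s3; s3-a>s3; s3-b>s3; s3-c>s3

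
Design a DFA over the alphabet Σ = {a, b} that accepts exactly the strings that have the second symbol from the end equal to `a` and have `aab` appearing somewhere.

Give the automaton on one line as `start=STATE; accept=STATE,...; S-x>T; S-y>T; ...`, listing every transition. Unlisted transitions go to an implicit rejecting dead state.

start=s0; accept=s3,s6; s0-a>s1; s0-b>s0; s1-a>s2; s1-b>s0; s2-a>s2; s2-b>s3; s3-a>s4; s3-b>s5; s4-a>s6; s4-b>s3; s5-a>s4; s5-b>s5; s6-a>s6; s6-b>s3

Handle the two conditions separately and then intersect. The first has 7 states tracking the last 2 symbols read; the second has 4 states tracking whether and how much of `aab` has been seen. A product state is a pair (one from each), accepting exactly when both do. Minimizing collapses redundant product states.
With 7 states:
        a   b  
>  s0   s1  s0 
   s1   s2  s0 
   s2   s2  s3 
 * s3   s4  s5 
   s4   s6  s3 
   s5   s4  s5 
 * s6   s6  s3 
(> = start, * = accepting)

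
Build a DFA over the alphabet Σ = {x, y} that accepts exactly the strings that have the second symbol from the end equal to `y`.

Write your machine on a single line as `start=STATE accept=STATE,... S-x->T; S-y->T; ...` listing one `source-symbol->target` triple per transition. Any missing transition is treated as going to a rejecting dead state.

Because acceptance depends on a position counted from the end, the machine has to buffer the most recent 2 symbols. Make each state the string of the last up-to-2 symbols read; on input `x` shift the window left and append `x`. Accept when the buffered window has length 2 and begins with `y`.
        x   y  
>  s0   s1  s2 
   s1   s3  s4 
   s2   s5  s6 
   s3   s3  s4 
   s4   s5  s6 
 * s5   s3  s4 
 * s6   s5  s6 
(> = start, * = accepting)

start=s0; accept=s5,s6; s0-x->s1; s0-y->s2; s1-x->s3; s1-y->s4; s2-x->s5; s2-y->s6; s3-x->s3; s3-y->s4; s4-x->s5; s4-y->s6; s5-x->s3; s5-y->s4; s6-x->s5; s6-y->s6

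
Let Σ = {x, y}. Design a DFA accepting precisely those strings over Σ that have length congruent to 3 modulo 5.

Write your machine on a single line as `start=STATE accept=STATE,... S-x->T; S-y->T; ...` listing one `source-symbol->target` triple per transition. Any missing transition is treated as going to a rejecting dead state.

start=q0; accept=q3; q0-x->q1; q0-y->q1; q1-x->q2; q1-y->q2; q2-x->q3; q2-y->q3; q3-x->q4; q3-y->q4; q4-x->q0; q4-y->q0

Only the length mod 5 matters, so use a 5-cycle: from any state, every input symbol moves to the next state, wrapping q4 back to q0. Mark q3 accepting.
A 5-state machine:
        x   y  
>  q0   q1  q1 
   q1   q2  q2 
   q2   q3  q3 
 * q3   q4  q4 
   q4   q0  q0 
(> = start, * = accepting)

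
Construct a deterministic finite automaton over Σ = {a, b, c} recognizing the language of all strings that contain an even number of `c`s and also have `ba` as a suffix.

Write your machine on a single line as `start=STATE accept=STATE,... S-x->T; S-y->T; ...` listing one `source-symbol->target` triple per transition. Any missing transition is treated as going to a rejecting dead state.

start=S0; accept=S3; S0-a->S0; S0-b->S1; S0-c->S2; S1-a->S3; S1-b->S1; S1-c->S2; S2-a->S2; S2-b->S2; S2-c->S0; S3-a->S0; S3-b->S1; S3-c->S2

Handle the two conditions separately and then intersect. The first has 2 states tracking the count of `c`s modulo 2; the second has 3 states tracking how much of the suffix `ba` has currently been matched. A product state is a pair (one from each), accepting exactly when both do. Equivalent product states are then merged.
A 4-state machine:
        a   b   c  
>  S0   S0  S1  S2 
   S1   S3  S1  S2 
   S2   S2  S2  S0 
 * S3   S0  S1  S2 
(> = start, * = accepting)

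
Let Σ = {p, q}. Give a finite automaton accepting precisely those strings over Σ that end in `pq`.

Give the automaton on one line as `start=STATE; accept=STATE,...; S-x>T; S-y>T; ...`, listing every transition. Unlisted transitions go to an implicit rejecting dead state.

Let each state record the length of the longest suffix of the input read so far that is also a prefix of `pq`. S1 means the last symbol is `p`; S2 means the last 2 symbols are `pq`. Accept only at S2, where the string currently ends in `pq`.
        p   q  
>  S0   S1  S0 
   S1   S1  S2 
 * S2   S1  S0 
(> = start, * = accepting)

start=S0; accept=S2; S0-p>S1; S0-q>S0; S1-p>S1; S1-q>S2; S2-p>S1; S2-q>S0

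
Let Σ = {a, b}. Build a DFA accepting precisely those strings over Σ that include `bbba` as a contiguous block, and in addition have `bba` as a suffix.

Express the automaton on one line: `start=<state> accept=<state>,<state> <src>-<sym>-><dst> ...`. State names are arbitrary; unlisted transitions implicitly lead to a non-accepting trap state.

start=q0 accept=q5 q0-a->q0 q0-b->q1 q1-a->q0 q1-b->q2 q2-a->q3 q2-b->q4 q3-a->q0 q3-b->q1 q4-a->q5 q4-b->q4 q5-a->q6 q5-b->q7 q6-a->q6 q6-b->q7 q7-a->q6 q7-b->q8 q8-a->q5 q8-b->q8

Build one automaton per condition and run them in lockstep. One (5 states) tracks whether and how much of `bbba` has been seen; the other (4 states) tracks how much of the suffix `bba` has currently been matched. Each combined state is a pair, one component from each; accept when both components accept.
9 states suffice.
        a   b  
>  q0   q0  q1 
   q1   q0  q2 
   q2   q3  q4 
   q3   q0  q1 
   q4   q5  q4 
 * q5   q6  q7 
   q6   q6  q7 
   q7   q6  q8 
   q8   q5  q8 
(> = start, * = accepting)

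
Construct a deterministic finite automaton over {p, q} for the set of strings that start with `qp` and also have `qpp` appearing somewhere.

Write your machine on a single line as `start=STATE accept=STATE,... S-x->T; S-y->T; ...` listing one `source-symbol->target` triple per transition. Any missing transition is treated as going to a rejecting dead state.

start=S0; accept=S4; S0-p->S1; S0-q->S2; S1-p->S1; S1-q->S1; S2-p->S3; S2-q->S1; S3-p->S4; S3-q->S5; S4-p->S4; S4-q->S4; S5-p->S3; S5-q->S5

Handle the two conditions separately and then intersect. The first has 4 states tracking whether the input so far still matches the prefix `qp`; the second has 4 states tracking whether and how much of `qpp` has been seen. A product state is a pair (one from each), accepting exactly when both do. Equivalent product states are then merged.
With 6 states:
        p   q  
>  S0   S1  S2 
   S1   S1  S1 
   S2   S3  S1 
   S3   S4  S5 
 * S4   S4  S4 
   S5   S3  S5 
(> = start, * = accepting)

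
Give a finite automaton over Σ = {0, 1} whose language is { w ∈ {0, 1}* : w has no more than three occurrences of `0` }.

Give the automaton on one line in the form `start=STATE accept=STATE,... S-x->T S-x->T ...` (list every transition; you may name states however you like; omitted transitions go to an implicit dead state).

start=s0 accept=s0,s1,s2,s3 s0-0->s1 s0-1->s0 s1-0->s2 s1-1->s1 s2-0->s3 s2-1->s2 s3-0->s4 s3-1->s3 s4-0->s4 s4-1->s4

Only the number of `0`s matters, and only up to 4. Make a chain s0 → s1 → s2 → s3 → s4 advanced by each `0` (with s4 absorbing); every other symbol self-loops. The accepting set is {s0, s1, s2, s3}.
5 states suffice.
        0   1  
>* s0   s1  s0 
 * s1   s2  s1 
 * s2   s3  s2 
 * s3   s4  s3 
   s4   s4  s4 
(> = start, * = accepting)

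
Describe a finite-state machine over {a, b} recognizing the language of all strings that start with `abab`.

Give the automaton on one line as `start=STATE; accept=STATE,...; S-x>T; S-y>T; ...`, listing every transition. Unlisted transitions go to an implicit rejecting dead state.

start=q0; accept=q4; q0-a>q1; q0-b>q5; q1-a>q5; q1-b>q2; q2-a>q3; q2-b>q5; q3-a>q5; q3-b>q4; q4-a>q4; q4-b>q4; q5-a>q5; q5-b>q5

Check the first 4 symbols one by one: q0 through q3 record how many have matched `abab` so far; any wrong symbol goes to the dead state q5. After all 4 match we enter the accepting sink q4.
6 states suffice.
        a   b  
>  q0   q1  q5 
   q1   q5  q2 
   q2   q3  q5 
   q3   q5  q4 
 * q4   q4  q4 
   q5   q5  q5 
(> = start, * = accepting)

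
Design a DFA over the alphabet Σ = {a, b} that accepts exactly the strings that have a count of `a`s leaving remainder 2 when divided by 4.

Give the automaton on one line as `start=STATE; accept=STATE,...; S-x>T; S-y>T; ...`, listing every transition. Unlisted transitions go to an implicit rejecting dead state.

The only thing that matters is how many `a`s have appeared, reduced mod 4. Use one state per residue: S0 for 0, …, S3 for 3. Reading `a` moves to the next residue; anything else stays put. S2 is accepting.
        a   b  
>  S0   S1  S0 
   S1   S2  S1 
 * S2   S3  S2 
   S3   S0  S3 
(> = start, * = accepting)

start=S0; accept=S2; S0-a>S1; S0-b>S0; S1-a>S2; S1-b>S1; S2-a>S3; S2-b>S2; S3-a>S0; S3-b>S3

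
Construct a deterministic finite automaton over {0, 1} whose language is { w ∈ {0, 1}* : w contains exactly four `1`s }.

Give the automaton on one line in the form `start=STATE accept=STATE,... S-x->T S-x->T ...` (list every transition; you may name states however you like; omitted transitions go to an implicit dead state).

Only the number of `1`s matters, and only up to 5. Make a chain q0 → q1 → q2 → q3 → q4 → q5 advanced by each `1` (with q5 absorbing); every other symbol self-loops. The accepting set is {q4}.
6 states suffice.
        0   1  
>  q0   q0  q1 
   q1   q1  q2 
   q2   q2  q3 
   q3   q3  q4 
 * q4   q4  q5 
   q5   q5  q5 
(> = start, * = accepting)

start=q0 accept=q4 q0-0->q0 q0-1->q1 q1-0->q1 q1-1->q2 q2-0->q2 q2-1->q3 q3-0->q3 q3-1->q4 q4-0->q4 q4-1->q5 q5-0->q5 q5-1->q5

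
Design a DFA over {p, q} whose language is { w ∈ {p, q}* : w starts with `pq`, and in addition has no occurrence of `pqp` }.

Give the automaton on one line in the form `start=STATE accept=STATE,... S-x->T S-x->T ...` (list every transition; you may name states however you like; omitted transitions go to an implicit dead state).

start=A accept=E,H,J A-p->B A-q->C B-p->D B-q->E C-p->D C-q->C D-p->D D-q->F E-p->G E-q->H F-p->I F-q->C G-p->G G-q->G H-p->J H-q->H I-p->I I-q->I J-p->J J-q->E

Build one automaton per condition and run them in lockstep. One (4 states) tracks whether the input so far still matches the prefix `pq`; the other (4 states) tracks partial matches of the forbidden pattern `pqp`. Each combined state is a pair, one component from each; accept when both components accept.
       p  q 
>  A   B  C 
   B   D  E 
   C   D  C 
   D   D  F 
 * E   G  H 
   F   I  C 
   G   G  G 
 * H   J  H 
   I   I  I 
 * J   J  E 
(> = start, * = accepting)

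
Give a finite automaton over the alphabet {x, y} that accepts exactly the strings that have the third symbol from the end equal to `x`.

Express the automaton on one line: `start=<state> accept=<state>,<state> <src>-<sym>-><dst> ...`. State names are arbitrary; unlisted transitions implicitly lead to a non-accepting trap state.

Because acceptance depends on a position counted from the end, the machine has to buffer the most recent 3 symbols. Make each state the string of the last up-to-3 symbols read; on input `x` shift the window left and append `x`. Accept when the buffered window has length 3 and begins with `x`.
With 15 states:
          x    y  
>  s0     s1   s2 
   s1     s3   s4 
   s2     s5   s6 
   s3     s7   s8 
   s4     s9  s10 
   s5    s11  s12 
   s6    s13  s14 
 * s7     s7   s8 
 * s8     s9  s10 
 * s9    s11  s12 
 * s10   s13  s14 
   s11    s7   s8 
   s12    s9  s10 
   s13   s11  s12 
   s14   s13  s14 
(> = start, * = accepting)

start=s0 accept=s7,s8,s9,s10 s0-x->s1 s0-y->s2 s1-x->s3 s1-y->s4 s2-x->s5 s2-y->s6 s3-x->s7 s3-y->s8 s4-x->s9 s4-y->s10 s5-x->s11 s5-y->s12 s6-x->s13 s6-y->s14 s7-x->s7 s7-y->s8 s8-x->s9 s8-y->s10 s9-x->s11 s9-y->s12 s10-x->s13 s10-y->s14 s11-x->s7 s11-y->s8 s12-x->s9 s12-y->s10 s13-x->s11 s13-y->s12 s14-x->s13 s14-y->s14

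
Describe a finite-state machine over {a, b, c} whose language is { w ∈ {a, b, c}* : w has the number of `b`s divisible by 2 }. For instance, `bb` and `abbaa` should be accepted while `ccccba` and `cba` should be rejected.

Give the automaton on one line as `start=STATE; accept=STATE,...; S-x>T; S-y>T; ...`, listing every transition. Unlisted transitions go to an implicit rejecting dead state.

start=q0; accept=q0; q0-a>q0; q0-b>q1; q0-c>q0; q1-a>q1; q1-b>q0; q1-c>q1

The only thing that matters is how many `b`s have appeared, reduced mod 2. Use one state per residue: q0 for 0, …, q1 for 1. Reading `b` moves to the next residue; anything else stays put. q0 is accepting.
2 states suffice.
        a   b   c  
>* q0   q0  q1  q0 
   q1   q1  q0  q1 
(> = start, * = accepting)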